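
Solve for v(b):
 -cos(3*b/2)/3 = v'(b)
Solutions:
 v(b) = C1 - 2*sin(3*b/2)/9


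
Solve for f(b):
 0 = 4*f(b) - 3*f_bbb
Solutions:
 f(b) = C3*exp(6^(2/3)*b/3) + (C1*sin(2^(2/3)*3^(1/6)*b/2) + C2*cos(2^(2/3)*3^(1/6)*b/2))*exp(-6^(2/3)*b/6)


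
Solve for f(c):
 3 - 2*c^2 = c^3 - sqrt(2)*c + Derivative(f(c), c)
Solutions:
 f(c) = C1 - c^4/4 - 2*c^3/3 + sqrt(2)*c^2/2 + 3*c


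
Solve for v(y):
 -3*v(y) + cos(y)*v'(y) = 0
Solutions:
 v(y) = C1*(sin(y) + 1)^(3/2)/(sin(y) - 1)^(3/2)


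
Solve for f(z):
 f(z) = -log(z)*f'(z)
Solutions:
 f(z) = C1*exp(-li(z))


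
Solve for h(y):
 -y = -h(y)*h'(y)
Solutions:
 h(y) = -sqrt(C1 + y^2)
 h(y) = sqrt(C1 + y^2)


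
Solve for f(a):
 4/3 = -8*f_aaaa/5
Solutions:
 f(a) = C1 + C2*a + C3*a^2 + C4*a^3 - 5*a^4/144


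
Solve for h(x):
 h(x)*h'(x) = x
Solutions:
 h(x) = -sqrt(C1 + x^2)
 h(x) = sqrt(C1 + x^2)


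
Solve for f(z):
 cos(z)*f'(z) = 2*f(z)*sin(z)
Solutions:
 f(z) = C1/cos(z)^2


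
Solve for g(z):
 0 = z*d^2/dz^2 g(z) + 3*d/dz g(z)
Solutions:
 g(z) = C1 + C2/z^2


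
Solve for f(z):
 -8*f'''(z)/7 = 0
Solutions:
 f(z) = C1 + C2*z + C3*z^2


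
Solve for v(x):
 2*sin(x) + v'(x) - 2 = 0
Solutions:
 v(x) = C1 + 2*x + 2*cos(x)


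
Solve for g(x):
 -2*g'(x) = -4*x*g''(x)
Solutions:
 g(x) = C1 + C2*x^(3/2)


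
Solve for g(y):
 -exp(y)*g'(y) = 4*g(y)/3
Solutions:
 g(y) = C1*exp(4*exp(-y)/3)


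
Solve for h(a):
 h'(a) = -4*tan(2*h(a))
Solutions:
 h(a) = -asin(C1*exp(-8*a))/2 + pi/2
 h(a) = asin(C1*exp(-8*a))/2


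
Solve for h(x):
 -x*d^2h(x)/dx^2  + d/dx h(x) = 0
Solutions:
 h(x) = C1 + C2*x^2


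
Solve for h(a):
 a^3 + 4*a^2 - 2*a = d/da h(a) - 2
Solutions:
 h(a) = C1 + a^4/4 + 4*a^3/3 - a^2 + 2*a


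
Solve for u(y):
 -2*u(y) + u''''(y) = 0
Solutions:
 u(y) = C1*exp(-2^(1/4)*y) + C2*exp(2^(1/4)*y) + C3*sin(2^(1/4)*y) + C4*cos(2^(1/4)*y)


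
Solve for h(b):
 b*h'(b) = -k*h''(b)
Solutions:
 h(b) = C1 + C2*sqrt(k)*erf(sqrt(2)*b*sqrt(1/k)/2)


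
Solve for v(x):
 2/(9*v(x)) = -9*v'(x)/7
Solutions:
 v(x) = -sqrt(C1 - 28*x)/9
 v(x) = sqrt(C1 - 28*x)/9


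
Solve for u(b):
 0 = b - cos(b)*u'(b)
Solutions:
 u(b) = C1 + Integral(b/cos(b), b)


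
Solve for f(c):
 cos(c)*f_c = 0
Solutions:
 f(c) = C1


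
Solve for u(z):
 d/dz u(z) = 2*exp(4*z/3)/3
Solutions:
 u(z) = C1 + exp(4*z/3)/2


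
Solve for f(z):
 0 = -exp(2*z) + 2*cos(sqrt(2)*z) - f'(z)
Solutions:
 f(z) = C1 - exp(2*z)/2 + sqrt(2)*sin(sqrt(2)*z)


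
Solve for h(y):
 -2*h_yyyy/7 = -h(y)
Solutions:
 h(y) = C1*exp(-2^(3/4)*7^(1/4)*y/2) + C2*exp(2^(3/4)*7^(1/4)*y/2) + C3*sin(2^(3/4)*7^(1/4)*y/2) + C4*cos(2^(3/4)*7^(1/4)*y/2)


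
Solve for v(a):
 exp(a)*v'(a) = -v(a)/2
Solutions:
 v(a) = C1*exp(exp(-a)/2)


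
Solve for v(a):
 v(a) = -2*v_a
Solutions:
 v(a) = C1*exp(-a/2)


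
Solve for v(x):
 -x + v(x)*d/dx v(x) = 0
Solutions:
 v(x) = -sqrt(C1 + x^2)
 v(x) = sqrt(C1 + x^2)


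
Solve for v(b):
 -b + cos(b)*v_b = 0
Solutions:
 v(b) = C1 + Integral(b/cos(b), b)


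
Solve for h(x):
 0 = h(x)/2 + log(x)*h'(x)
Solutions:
 h(x) = C1*exp(-li(x)/2)


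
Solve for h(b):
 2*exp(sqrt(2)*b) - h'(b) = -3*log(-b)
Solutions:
 h(b) = C1 + 3*b*log(-b) - 3*b + sqrt(2)*exp(sqrt(2)*b)


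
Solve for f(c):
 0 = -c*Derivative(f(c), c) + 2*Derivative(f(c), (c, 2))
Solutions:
 f(c) = C1 + C2*erfi(c/2)


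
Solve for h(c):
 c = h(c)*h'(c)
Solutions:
 h(c) = -sqrt(C1 + c^2)
 h(c) = sqrt(C1 + c^2)


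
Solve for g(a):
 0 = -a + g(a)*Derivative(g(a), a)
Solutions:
 g(a) = -sqrt(C1 + a^2)
 g(a) = sqrt(C1 + a^2)


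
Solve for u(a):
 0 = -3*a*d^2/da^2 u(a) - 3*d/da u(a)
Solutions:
 u(a) = C1 + C2*log(a)


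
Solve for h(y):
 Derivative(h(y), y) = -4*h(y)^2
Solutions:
 h(y) = 1/(C1 + 4*y)


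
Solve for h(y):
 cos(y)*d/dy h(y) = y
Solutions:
 h(y) = C1 + Integral(y/cos(y), y)


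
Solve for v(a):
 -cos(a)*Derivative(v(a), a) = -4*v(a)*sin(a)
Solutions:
 v(a) = C1/cos(a)^4


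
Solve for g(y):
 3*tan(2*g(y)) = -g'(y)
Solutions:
 g(y) = -asin(C1*exp(-6*y))/2 + pi/2
 g(y) = asin(C1*exp(-6*y))/2


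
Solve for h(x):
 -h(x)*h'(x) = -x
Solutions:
 h(x) = -sqrt(C1 + x^2)
 h(x) = sqrt(C1 + x^2)


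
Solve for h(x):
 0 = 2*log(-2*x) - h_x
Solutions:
 h(x) = C1 + 2*x*log(-x) + 2*x*(-1 + log(2))


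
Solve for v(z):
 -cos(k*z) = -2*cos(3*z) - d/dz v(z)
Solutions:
 v(z) = C1 - 2*sin(3*z)/3 + sin(k*z)/k


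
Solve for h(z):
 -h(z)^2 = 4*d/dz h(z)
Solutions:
 h(z) = 4/(C1 + z)


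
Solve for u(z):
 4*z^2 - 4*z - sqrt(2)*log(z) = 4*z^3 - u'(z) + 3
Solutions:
 u(z) = C1 + z^4 - 4*z^3/3 + 2*z^2 + sqrt(2)*z*log(z) - sqrt(2)*z + 3*z


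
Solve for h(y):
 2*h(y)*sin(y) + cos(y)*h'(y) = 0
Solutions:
 h(y) = C1*cos(y)^2


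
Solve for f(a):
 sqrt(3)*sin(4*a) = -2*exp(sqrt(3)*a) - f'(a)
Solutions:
 f(a) = C1 - 2*sqrt(3)*exp(sqrt(3)*a)/3 + sqrt(3)*cos(4*a)/4


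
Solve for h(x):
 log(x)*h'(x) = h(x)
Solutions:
 h(x) = C1*exp(li(x))


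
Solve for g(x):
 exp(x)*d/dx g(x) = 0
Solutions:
 g(x) = C1


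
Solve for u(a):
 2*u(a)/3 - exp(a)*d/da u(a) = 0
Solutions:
 u(a) = C1*exp(-2*exp(-a)/3)


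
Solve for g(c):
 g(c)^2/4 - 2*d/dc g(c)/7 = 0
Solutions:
 g(c) = -8/(C1 + 7*c)


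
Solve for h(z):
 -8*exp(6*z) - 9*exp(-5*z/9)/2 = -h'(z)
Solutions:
 h(z) = C1 + 4*exp(6*z)/3 - 81*exp(-5*z/9)/10


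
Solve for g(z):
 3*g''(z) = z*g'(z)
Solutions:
 g(z) = C1 + C2*erfi(sqrt(6)*z/6)


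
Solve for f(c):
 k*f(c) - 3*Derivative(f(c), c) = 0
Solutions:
 f(c) = C1*exp(c*k/3)


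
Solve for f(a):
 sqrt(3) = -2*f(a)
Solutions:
 f(a) = -sqrt(3)/2


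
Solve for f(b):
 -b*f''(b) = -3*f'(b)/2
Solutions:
 f(b) = C1 + C2*b^(5/2)


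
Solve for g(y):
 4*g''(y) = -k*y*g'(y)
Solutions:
 g(y) = Piecewise((-sqrt(2)*sqrt(pi)*C1*erf(sqrt(2)*sqrt(k)*y/4)/sqrt(k) - C2, (k > 0) | (k < 0)), (-C1*y - C2, True))


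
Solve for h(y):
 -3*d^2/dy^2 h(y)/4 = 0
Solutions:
 h(y) = C1 + C2*y


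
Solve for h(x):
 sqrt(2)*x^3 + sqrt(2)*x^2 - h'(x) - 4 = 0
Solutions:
 h(x) = C1 + sqrt(2)*x^4/4 + sqrt(2)*x^3/3 - 4*x


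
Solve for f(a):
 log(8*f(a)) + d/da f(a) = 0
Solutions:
 Integral(1/(log(_y) + 3*log(2)), (_y, f(a))) = C1 - a


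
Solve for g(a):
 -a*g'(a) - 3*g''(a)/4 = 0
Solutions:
 g(a) = C1 + C2*erf(sqrt(6)*a/3)


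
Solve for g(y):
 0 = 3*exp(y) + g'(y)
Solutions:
 g(y) = C1 - 3*exp(y)


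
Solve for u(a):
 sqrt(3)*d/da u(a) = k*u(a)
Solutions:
 u(a) = C1*exp(sqrt(3)*a*k/3)


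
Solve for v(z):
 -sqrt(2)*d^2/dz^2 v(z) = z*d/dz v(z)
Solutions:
 v(z) = C1 + C2*erf(2^(1/4)*z/2)


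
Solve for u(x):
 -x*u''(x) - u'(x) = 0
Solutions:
 u(x) = C1 + C2*log(x)


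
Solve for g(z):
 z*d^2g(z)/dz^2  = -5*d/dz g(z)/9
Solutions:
 g(z) = C1 + C2*z^(4/9)


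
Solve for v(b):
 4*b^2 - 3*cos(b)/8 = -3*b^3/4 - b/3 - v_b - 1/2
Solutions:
 v(b) = C1 - 3*b^4/16 - 4*b^3/3 - b^2/6 - b/2 + 3*sin(b)/8


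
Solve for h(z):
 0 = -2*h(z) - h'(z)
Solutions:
 h(z) = C1*exp(-2*z)


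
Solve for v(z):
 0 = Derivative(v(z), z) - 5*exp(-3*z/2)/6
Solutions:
 v(z) = C1 - 5*exp(-3*z/2)/9


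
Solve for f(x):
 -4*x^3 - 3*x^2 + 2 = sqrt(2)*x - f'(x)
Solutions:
 f(x) = C1 + x^4 + x^3 + sqrt(2)*x^2/2 - 2*x


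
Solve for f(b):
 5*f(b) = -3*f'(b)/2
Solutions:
 f(b) = C1*exp(-10*b/3)


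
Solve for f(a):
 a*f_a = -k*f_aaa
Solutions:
 f(a) = C1 + Integral(C2*airyai(a*(-1/k)^(1/3)) + C3*airybi(a*(-1/k)^(1/3)), a)


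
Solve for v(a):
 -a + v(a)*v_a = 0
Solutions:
 v(a) = -sqrt(C1 + a^2)
 v(a) = sqrt(C1 + a^2)


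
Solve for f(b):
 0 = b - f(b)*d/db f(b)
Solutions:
 f(b) = -sqrt(C1 + b^2)
 f(b) = sqrt(C1 + b^2)


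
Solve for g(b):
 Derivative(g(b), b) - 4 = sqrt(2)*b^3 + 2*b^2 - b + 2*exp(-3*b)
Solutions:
 g(b) = C1 + sqrt(2)*b^4/4 + 2*b^3/3 - b^2/2 + 4*b - 2*exp(-3*b)/3


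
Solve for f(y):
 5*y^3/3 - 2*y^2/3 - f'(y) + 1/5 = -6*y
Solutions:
 f(y) = C1 + 5*y^4/12 - 2*y^3/9 + 3*y^2 + y/5


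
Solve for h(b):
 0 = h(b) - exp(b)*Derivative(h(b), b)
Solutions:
 h(b) = C1*exp(-exp(-b))


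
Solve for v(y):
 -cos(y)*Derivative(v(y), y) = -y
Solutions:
 v(y) = C1 + Integral(y/cos(y), y)


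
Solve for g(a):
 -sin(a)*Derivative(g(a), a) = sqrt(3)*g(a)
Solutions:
 g(a) = C1*(cos(a) + 1)^(sqrt(3)/2)/(cos(a) - 1)^(sqrt(3)/2)


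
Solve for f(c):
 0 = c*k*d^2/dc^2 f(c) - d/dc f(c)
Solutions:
 f(c) = C1 + c^(((re(k) + 1)*re(k) + im(k)^2)/(re(k)^2 + im(k)^2))*(C2*sin(log(c)*Abs(im(k))/(re(k)^2 + im(k)^2)) + C3*cos(log(c)*im(k)/(re(k)^2 + im(k)^2)))


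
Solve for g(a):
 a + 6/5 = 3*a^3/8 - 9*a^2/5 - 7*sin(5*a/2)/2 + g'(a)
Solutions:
 g(a) = C1 - 3*a^4/32 + 3*a^3/5 + a^2/2 + 6*a/5 - 7*cos(5*a/2)/5


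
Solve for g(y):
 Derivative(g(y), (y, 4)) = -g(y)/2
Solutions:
 g(y) = (C1*sin(2^(1/4)*y/2) + C2*cos(2^(1/4)*y/2))*exp(-2^(1/4)*y/2) + (C3*sin(2^(1/4)*y/2) + C4*cos(2^(1/4)*y/2))*exp(2^(1/4)*y/2)


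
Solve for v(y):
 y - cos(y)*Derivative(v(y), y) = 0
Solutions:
 v(y) = C1 + Integral(y/cos(y), y)


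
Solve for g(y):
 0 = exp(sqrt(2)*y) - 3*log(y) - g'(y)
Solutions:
 g(y) = C1 - 3*y*log(y) + 3*y + sqrt(2)*exp(sqrt(2)*y)/2


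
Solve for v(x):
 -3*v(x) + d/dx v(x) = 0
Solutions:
 v(x) = C1*exp(3*x)


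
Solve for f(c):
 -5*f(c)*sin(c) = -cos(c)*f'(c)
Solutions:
 f(c) = C1/cos(c)^5


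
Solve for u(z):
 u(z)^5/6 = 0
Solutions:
 u(z) = 0


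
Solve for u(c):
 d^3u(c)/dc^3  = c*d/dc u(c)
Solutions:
 u(c) = C1 + Integral(C2*airyai(c) + C3*airybi(c), c)


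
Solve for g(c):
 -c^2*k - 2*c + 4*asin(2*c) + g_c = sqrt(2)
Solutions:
 g(c) = C1 + c^3*k/3 + c^2 - 4*c*asin(2*c) + sqrt(2)*c - 2*sqrt(1 - 4*c^2)


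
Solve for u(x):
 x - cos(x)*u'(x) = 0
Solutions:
 u(x) = C1 + Integral(x/cos(x), x)


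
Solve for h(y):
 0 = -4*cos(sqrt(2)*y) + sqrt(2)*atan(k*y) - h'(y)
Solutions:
 h(y) = C1 + sqrt(2)*Piecewise((y*atan(k*y) - log(k^2*y^2 + 1)/(2*k), Ne(k, 0)), (0, True)) - 2*sqrt(2)*sin(sqrt(2)*y)


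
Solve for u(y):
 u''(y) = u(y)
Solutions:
 u(y) = C1*exp(-y) + C2*exp(y)


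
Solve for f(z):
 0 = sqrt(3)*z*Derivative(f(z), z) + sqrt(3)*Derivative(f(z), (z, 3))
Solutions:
 f(z) = C1 + Integral(C2*airyai(-z) + C3*airybi(-z), z)


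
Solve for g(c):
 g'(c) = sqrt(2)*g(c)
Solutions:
 g(c) = C1*exp(sqrt(2)*c)


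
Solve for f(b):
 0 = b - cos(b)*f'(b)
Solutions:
 f(b) = C1 + Integral(b/cos(b), b)


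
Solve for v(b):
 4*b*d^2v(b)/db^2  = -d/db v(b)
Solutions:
 v(b) = C1 + C2*b^(3/4)


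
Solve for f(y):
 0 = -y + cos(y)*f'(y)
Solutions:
 f(y) = C1 + Integral(y/cos(y), y)


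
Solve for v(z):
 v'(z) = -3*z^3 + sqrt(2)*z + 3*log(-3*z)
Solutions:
 v(z) = C1 - 3*z^4/4 + sqrt(2)*z^2/2 + 3*z*log(-z) + 3*z*(-1 + log(3))


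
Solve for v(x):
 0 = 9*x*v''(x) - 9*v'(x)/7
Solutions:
 v(x) = C1 + C2*x^(8/7)


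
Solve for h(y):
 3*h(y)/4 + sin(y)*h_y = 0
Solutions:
 h(y) = C1*(cos(y) + 1)^(3/8)/(cos(y) - 1)^(3/8)


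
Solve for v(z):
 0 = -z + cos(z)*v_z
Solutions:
 v(z) = C1 + Integral(z/cos(z), z)


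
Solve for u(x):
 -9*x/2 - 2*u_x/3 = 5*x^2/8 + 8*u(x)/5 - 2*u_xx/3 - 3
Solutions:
 u(x) = C1*exp(x*(5 - sqrt(265))/10) + C2*exp(x*(5 + sqrt(265))/10) - 25*x^2/64 - 955*x/384 + 11915/4608


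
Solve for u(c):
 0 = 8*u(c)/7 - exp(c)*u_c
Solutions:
 u(c) = C1*exp(-8*exp(-c)/7)


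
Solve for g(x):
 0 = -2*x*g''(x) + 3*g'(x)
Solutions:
 g(x) = C1 + C2*x^(5/2)


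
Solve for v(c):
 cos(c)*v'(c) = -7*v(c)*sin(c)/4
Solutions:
 v(c) = C1*cos(c)^(7/4)


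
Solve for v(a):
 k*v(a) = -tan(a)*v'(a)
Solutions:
 v(a) = C1*exp(-k*log(sin(a)))


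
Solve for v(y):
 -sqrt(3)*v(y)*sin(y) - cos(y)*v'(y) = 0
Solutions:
 v(y) = C1*cos(y)^(sqrt(3))


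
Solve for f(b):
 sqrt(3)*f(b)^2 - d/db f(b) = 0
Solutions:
 f(b) = -1/(C1 + sqrt(3)*b)


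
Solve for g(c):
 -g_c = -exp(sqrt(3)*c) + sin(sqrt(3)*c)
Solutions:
 g(c) = C1 + sqrt(3)*exp(sqrt(3)*c)/3 + sqrt(3)*cos(sqrt(3)*c)/3


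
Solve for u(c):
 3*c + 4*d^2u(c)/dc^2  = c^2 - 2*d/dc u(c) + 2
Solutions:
 u(c) = C1 + C2*exp(-c/2) + c^3/6 - 7*c^2/4 + 8*c


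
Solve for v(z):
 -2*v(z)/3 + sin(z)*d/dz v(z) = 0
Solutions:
 v(z) = C1*(cos(z) - 1)^(1/3)/(cos(z) + 1)^(1/3)


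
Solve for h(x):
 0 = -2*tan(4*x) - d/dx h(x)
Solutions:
 h(x) = C1 + log(cos(4*x))/2


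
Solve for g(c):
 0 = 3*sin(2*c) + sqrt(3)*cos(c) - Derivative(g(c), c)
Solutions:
 g(c) = C1 + 3*sin(c)^2 + sqrt(3)*sin(c)


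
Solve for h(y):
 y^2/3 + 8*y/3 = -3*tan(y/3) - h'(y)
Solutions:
 h(y) = C1 - y^3/9 - 4*y^2/3 + 9*log(cos(y/3))


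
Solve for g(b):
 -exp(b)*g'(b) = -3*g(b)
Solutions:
 g(b) = C1*exp(-3*exp(-b))


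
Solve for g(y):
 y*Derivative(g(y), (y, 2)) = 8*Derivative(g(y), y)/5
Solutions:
 g(y) = C1 + C2*y^(13/5)


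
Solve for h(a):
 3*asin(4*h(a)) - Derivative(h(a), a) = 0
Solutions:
 Integral(1/asin(4*_y), (_y, h(a))) = C1 + 3*a


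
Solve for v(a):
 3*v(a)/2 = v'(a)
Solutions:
 v(a) = C1*exp(3*a/2)


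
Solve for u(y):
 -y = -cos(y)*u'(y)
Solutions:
 u(y) = C1 + Integral(y/cos(y), y)


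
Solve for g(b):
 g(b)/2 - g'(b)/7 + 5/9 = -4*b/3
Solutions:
 g(b) = C1*exp(7*b/2) - 8*b/3 - 118/63


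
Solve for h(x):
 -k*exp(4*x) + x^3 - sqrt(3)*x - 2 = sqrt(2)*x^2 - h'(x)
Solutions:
 h(x) = C1 + k*exp(4*x)/4 - x^4/4 + sqrt(2)*x^3/3 + sqrt(3)*x^2/2 + 2*x


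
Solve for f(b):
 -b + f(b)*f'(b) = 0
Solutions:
 f(b) = -sqrt(C1 + b^2)
 f(b) = sqrt(C1 + b^2)


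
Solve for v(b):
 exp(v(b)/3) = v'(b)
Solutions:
 v(b) = 3*log(-1/(C1 + b)) + 3*log(3)


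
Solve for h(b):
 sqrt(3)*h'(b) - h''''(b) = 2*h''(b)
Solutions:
 h(b) = C1 + C2*exp(-2^(1/3)*sqrt(3)*b*(-4/(9 + sqrt(113))^(1/3) + 2^(1/3)*(9 + sqrt(113))^(1/3))/12)*sin(2^(1/3)*b*((9 + sqrt(113))^(-1/3) + 2^(1/3)*(9 + sqrt(113))^(1/3)/4)) + C3*exp(-2^(1/3)*sqrt(3)*b*(-4/(9 + sqrt(113))^(1/3) + 2^(1/3)*(9 + sqrt(113))^(1/3))/12)*cos(2^(1/3)*b*((9 + sqrt(113))^(-1/3) + 2^(1/3)*(9 + sqrt(113))^(1/3)/4)) + C4*exp(2^(1/3)*sqrt(3)*b*(-4/(9 + sqrt(113))^(1/3) + 2^(1/3)*(9 + sqrt(113))^(1/3))/6)


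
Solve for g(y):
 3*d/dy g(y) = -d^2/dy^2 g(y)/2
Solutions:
 g(y) = C1 + C2*exp(-6*y)


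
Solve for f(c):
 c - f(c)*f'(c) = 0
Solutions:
 f(c) = -sqrt(C1 + c^2)
 f(c) = sqrt(C1 + c^2)


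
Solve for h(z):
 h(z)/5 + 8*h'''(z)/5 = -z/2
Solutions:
 h(z) = C3*exp(-z/2) - 5*z/2 + (C1*sin(sqrt(3)*z/4) + C2*cos(sqrt(3)*z/4))*exp(z/4)


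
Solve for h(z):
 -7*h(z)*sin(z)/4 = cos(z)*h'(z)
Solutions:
 h(z) = C1*cos(z)^(7/4)


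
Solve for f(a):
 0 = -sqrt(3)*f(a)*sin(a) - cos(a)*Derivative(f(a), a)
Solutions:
 f(a) = C1*cos(a)^(sqrt(3))


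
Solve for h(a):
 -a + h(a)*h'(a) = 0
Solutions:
 h(a) = -sqrt(C1 + a^2)
 h(a) = sqrt(C1 + a^2)


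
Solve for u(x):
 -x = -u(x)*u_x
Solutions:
 u(x) = -sqrt(C1 + x^2)
 u(x) = sqrt(C1 + x^2)


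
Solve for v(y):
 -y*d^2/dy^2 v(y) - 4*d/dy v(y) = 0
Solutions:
 v(y) = C1 + C2/y^3


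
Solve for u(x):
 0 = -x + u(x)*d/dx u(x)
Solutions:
 u(x) = -sqrt(C1 + x^2)
 u(x) = sqrt(C1 + x^2)


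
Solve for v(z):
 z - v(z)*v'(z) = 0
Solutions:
 v(z) = -sqrt(C1 + z^2)
 v(z) = sqrt(C1 + z^2)


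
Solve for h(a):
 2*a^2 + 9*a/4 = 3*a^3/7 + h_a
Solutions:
 h(a) = C1 - 3*a^4/28 + 2*a^3/3 + 9*a^2/8


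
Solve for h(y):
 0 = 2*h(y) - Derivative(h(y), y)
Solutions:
 h(y) = C1*exp(2*y)


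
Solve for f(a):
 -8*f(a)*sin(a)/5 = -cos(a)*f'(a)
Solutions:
 f(a) = C1/cos(a)^(8/5)


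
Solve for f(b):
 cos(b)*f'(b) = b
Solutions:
 f(b) = C1 + Integral(b/cos(b), b)


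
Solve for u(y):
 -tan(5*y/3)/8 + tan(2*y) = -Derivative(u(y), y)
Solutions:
 u(y) = C1 - 3*log(cos(5*y/3))/40 + log(cos(2*y))/2


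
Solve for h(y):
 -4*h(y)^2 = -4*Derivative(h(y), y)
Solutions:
 h(y) = -1/(C1 + y)


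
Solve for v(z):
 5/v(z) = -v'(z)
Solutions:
 v(z) = -sqrt(C1 - 10*z)
 v(z) = sqrt(C1 - 10*z)


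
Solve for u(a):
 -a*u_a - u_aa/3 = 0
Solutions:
 u(a) = C1 + C2*erf(sqrt(6)*a/2)


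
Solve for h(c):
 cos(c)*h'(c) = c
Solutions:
 h(c) = C1 + Integral(c/cos(c), c)


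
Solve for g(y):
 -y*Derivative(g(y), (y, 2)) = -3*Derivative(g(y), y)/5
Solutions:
 g(y) = C1 + C2*y^(8/5)


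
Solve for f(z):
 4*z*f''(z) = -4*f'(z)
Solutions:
 f(z) = C1 + C2*log(z)


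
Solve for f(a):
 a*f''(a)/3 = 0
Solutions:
 f(a) = C1 + C2*a


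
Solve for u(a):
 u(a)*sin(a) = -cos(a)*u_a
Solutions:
 u(a) = C1*cos(a)


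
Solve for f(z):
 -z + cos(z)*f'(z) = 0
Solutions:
 f(z) = C1 + Integral(z/cos(z), z)


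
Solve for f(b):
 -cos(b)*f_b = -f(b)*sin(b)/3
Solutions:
 f(b) = C1/cos(b)^(1/3)


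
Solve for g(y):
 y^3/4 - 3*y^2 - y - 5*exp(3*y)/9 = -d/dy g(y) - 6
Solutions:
 g(y) = C1 - y^4/16 + y^3 + y^2/2 - 6*y + 5*exp(3*y)/27


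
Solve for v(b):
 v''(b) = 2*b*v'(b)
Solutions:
 v(b) = C1 + C2*erfi(b)


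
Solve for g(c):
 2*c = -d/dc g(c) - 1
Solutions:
 g(c) = C1 - c^2 - c


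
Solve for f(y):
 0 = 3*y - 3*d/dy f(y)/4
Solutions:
 f(y) = C1 + 2*y^2


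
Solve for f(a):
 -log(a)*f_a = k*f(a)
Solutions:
 f(a) = C1*exp(-k*li(a))


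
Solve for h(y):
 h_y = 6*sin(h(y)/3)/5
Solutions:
 -6*y/5 + 3*log(cos(h(y)/3) - 1)/2 - 3*log(cos(h(y)/3) + 1)/2 = C1


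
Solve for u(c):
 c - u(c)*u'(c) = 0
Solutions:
 u(c) = -sqrt(C1 + c^2)
 u(c) = sqrt(C1 + c^2)


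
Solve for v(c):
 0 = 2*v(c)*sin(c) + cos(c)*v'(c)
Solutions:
 v(c) = C1*cos(c)^2


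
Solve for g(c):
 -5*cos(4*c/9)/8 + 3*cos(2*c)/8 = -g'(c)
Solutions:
 g(c) = C1 + 45*sin(4*c/9)/32 - 3*sin(2*c)/16


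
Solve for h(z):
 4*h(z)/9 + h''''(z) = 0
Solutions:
 h(z) = (C1*sin(sqrt(3)*z/3) + C2*cos(sqrt(3)*z/3))*exp(-sqrt(3)*z/3) + (C3*sin(sqrt(3)*z/3) + C4*cos(sqrt(3)*z/3))*exp(sqrt(3)*z/3)


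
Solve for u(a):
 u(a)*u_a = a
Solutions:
 u(a) = -sqrt(C1 + a^2)
 u(a) = sqrt(C1 + a^2)


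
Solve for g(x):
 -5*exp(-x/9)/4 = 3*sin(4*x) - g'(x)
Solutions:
 g(x) = C1 - 3*cos(4*x)/4 - 45*exp(-x/9)/4


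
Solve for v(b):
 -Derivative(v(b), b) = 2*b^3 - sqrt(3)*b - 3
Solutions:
 v(b) = C1 - b^4/2 + sqrt(3)*b^2/2 + 3*b


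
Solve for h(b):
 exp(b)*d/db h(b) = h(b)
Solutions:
 h(b) = C1*exp(-exp(-b))


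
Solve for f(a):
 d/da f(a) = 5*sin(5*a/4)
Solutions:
 f(a) = C1 - 4*cos(5*a/4)


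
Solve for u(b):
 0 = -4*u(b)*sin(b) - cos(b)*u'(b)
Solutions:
 u(b) = C1*cos(b)^4


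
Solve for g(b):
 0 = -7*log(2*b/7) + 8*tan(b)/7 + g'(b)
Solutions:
 g(b) = C1 + 7*b*log(b) - 7*b*log(7) - 7*b + 7*b*log(2) + 8*log(cos(b))/7


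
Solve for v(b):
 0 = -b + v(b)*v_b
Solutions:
 v(b) = -sqrt(C1 + b^2)
 v(b) = sqrt(C1 + b^2)


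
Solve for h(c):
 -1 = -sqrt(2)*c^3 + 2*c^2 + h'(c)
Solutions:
 h(c) = C1 + sqrt(2)*c^4/4 - 2*c^3/3 - c


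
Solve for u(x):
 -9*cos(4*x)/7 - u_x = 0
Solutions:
 u(x) = C1 - 9*sin(4*x)/28


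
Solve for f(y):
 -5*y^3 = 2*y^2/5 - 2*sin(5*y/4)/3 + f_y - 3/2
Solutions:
 f(y) = C1 - 5*y^4/4 - 2*y^3/15 + 3*y/2 - 8*cos(5*y/4)/15


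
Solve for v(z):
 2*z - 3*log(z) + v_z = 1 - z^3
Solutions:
 v(z) = C1 - z^4/4 - z^2 + 3*z*log(z) - 2*z


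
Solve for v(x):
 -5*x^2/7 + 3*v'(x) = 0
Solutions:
 v(x) = C1 + 5*x^3/63


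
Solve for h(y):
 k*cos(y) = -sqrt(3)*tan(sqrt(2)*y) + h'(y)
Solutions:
 h(y) = C1 + k*sin(y) - sqrt(6)*log(cos(sqrt(2)*y))/2


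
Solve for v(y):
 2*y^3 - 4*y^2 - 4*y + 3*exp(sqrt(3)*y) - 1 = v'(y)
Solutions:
 v(y) = C1 + y^4/2 - 4*y^3/3 - 2*y^2 - y + sqrt(3)*exp(sqrt(3)*y)


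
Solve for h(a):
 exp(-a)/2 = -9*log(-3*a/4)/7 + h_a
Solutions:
 h(a) = C1 + 9*a*log(-a)/7 + 9*a*(-2*log(2) - 1 + log(3))/7 - exp(-a)/2


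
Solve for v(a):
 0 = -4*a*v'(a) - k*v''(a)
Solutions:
 v(a) = C1 + C2*sqrt(k)*erf(sqrt(2)*a*sqrt(1/k))


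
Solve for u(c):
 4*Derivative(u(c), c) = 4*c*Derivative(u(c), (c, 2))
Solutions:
 u(c) = C1 + C2*c^2


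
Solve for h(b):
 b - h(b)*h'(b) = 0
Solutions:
 h(b) = -sqrt(C1 + b^2)
 h(b) = sqrt(C1 + b^2)


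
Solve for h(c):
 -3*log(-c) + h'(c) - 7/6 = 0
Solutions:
 h(c) = C1 + 3*c*log(-c) - 11*c/6


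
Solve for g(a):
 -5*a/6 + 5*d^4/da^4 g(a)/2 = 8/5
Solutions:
 g(a) = C1 + C2*a + C3*a^2 + C4*a^3 + a^5/360 + 2*a^4/75


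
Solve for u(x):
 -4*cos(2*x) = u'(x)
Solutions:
 u(x) = C1 - 2*sin(2*x)


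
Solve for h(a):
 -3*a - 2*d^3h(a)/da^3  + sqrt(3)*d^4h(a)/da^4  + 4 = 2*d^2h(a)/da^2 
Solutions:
 h(a) = C1 + C2*a + C3*exp(sqrt(3)*a*(1 - sqrt(1 + 2*sqrt(3)))/3) + C4*exp(sqrt(3)*a*(1 + sqrt(1 + 2*sqrt(3)))/3) - a^3/4 + 7*a^2/4


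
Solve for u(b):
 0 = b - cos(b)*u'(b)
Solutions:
 u(b) = C1 + Integral(b/cos(b), b)


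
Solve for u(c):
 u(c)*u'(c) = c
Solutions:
 u(c) = -sqrt(C1 + c^2)
 u(c) = sqrt(C1 + c^2)


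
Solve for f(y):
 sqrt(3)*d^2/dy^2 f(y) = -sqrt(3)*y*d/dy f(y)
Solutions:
 f(y) = C1 + C2*erf(sqrt(2)*y/2)


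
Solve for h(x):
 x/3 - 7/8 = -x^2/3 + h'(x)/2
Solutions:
 h(x) = C1 + 2*x^3/9 + x^2/3 - 7*x/4


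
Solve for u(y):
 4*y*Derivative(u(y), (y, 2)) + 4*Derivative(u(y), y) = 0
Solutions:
 u(y) = C1 + C2*log(y)


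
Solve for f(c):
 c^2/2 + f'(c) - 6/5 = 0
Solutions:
 f(c) = C1 - c^3/6 + 6*c/5


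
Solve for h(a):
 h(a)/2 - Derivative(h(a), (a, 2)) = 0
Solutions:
 h(a) = C1*exp(-sqrt(2)*a/2) + C2*exp(sqrt(2)*a/2)


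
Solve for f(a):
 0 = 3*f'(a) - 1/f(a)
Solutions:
 f(a) = -sqrt(C1 + 6*a)/3
 f(a) = sqrt(C1 + 6*a)/3


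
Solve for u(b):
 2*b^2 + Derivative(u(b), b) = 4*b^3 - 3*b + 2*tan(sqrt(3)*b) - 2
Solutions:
 u(b) = C1 + b^4 - 2*b^3/3 - 3*b^2/2 - 2*b - 2*sqrt(3)*log(cos(sqrt(3)*b))/3


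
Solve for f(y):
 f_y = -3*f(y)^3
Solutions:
 f(y) = -sqrt(2)*sqrt(-1/(C1 - 3*y))/2
 f(y) = sqrt(2)*sqrt(-1/(C1 - 3*y))/2


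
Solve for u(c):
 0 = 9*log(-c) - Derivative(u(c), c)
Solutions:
 u(c) = C1 + 9*c*log(-c) - 9*c


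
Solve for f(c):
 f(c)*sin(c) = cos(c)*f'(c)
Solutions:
 f(c) = C1/cos(c)


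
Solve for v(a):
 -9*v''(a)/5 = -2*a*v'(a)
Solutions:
 v(a) = C1 + C2*erfi(sqrt(5)*a/3)


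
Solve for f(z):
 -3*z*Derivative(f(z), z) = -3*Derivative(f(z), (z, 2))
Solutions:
 f(z) = C1 + C2*erfi(sqrt(2)*z/2)


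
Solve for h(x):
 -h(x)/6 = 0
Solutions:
 h(x) = 0


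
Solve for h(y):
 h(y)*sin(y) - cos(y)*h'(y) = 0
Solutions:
 h(y) = C1/cos(y)


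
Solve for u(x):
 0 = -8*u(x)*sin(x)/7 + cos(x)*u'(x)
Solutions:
 u(x) = C1/cos(x)^(8/7)


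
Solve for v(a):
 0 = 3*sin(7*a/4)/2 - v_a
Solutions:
 v(a) = C1 - 6*cos(7*a/4)/7


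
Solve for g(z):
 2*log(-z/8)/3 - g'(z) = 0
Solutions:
 g(z) = C1 + 2*z*log(-z)/3 + z*(-2*log(2) - 2/3)


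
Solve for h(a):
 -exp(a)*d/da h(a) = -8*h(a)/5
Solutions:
 h(a) = C1*exp(-8*exp(-a)/5)


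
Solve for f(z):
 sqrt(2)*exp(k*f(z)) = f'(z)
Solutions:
 f(z) = Piecewise((log(-1/(C1*k + sqrt(2)*k*z))/k, Ne(k, 0)), (nan, True))
 f(z) = Piecewise((C1 + sqrt(2)*z, Eq(k, 0)), (nan, True))


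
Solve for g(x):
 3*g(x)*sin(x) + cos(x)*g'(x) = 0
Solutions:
 g(x) = C1*cos(x)^3


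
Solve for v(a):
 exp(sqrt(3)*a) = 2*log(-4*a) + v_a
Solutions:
 v(a) = C1 - 2*a*log(-a) + 2*a*(1 - 2*log(2)) + sqrt(3)*exp(sqrt(3)*a)/3


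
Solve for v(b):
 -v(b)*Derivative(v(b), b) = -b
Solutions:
 v(b) = -sqrt(C1 + b^2)
 v(b) = sqrt(C1 + b^2)


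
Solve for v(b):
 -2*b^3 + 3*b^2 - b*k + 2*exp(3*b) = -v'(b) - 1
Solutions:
 v(b) = C1 + b^4/2 - b^3 + b^2*k/2 - b - 2*exp(3*b)/3


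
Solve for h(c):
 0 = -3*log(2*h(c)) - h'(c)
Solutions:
 Integral(1/(log(_y) + log(2)), (_y, h(c)))/3 = C1 - c


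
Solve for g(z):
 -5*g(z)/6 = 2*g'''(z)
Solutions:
 g(z) = C3*exp(z*(-90^(1/3) + 3*10^(1/3)*3^(2/3))/24)*sin(10^(1/3)*3^(1/6)*z/4) + C4*exp(z*(-90^(1/3) + 3*10^(1/3)*3^(2/3))/24)*cos(10^(1/3)*3^(1/6)*z/4) + C5*exp(-z*(90^(1/3) + 3*10^(1/3)*3^(2/3))/24) + (C1*sin(10^(1/3)*3^(1/6)*z/4) + C2*cos(10^(1/3)*3^(1/6)*z/4))*exp(90^(1/3)*z/12)


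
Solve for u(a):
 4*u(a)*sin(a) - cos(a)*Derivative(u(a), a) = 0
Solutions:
 u(a) = C1/cos(a)^4


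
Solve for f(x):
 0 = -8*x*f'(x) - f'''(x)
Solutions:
 f(x) = C1 + Integral(C2*airyai(-2*x) + C3*airybi(-2*x), x)


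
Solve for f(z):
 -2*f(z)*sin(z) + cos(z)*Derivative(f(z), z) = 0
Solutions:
 f(z) = C1/cos(z)^2


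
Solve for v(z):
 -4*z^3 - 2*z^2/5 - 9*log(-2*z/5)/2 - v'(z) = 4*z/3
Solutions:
 v(z) = C1 - z^4 - 2*z^3/15 - 2*z^2/3 - 9*z*log(-z)/2 + z*(-5*log(2) + log(10)/2 + 9/2 + 4*log(5))


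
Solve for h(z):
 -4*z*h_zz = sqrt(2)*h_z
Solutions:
 h(z) = C1 + C2*z^(1 - sqrt(2)/4)


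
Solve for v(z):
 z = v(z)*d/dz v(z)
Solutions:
 v(z) = -sqrt(C1 + z^2)
 v(z) = sqrt(C1 + z^2)


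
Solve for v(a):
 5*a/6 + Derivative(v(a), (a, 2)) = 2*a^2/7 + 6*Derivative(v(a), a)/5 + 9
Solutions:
 v(a) = C1 + C2*exp(6*a/5) - 5*a^3/63 + 25*a^2/168 - 3655*a/504


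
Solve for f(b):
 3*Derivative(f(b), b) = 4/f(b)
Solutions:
 f(b) = -sqrt(C1 + 24*b)/3
 f(b) = sqrt(C1 + 24*b)/3


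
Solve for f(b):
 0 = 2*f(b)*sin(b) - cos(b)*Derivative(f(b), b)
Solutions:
 f(b) = C1/cos(b)^2


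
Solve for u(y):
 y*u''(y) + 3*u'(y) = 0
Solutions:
 u(y) = C1 + C2/y^2


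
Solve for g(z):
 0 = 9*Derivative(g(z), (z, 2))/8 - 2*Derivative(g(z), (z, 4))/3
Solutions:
 g(z) = C1 + C2*z + C3*exp(-3*sqrt(3)*z/4) + C4*exp(3*sqrt(3)*z/4)


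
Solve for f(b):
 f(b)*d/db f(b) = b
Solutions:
 f(b) = -sqrt(C1 + b^2)
 f(b) = sqrt(C1 + b^2)


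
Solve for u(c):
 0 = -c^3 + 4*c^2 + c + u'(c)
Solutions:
 u(c) = C1 + c^4/4 - 4*c^3/3 - c^2/2


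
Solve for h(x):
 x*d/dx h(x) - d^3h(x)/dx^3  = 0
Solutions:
 h(x) = C1 + Integral(C2*airyai(x) + C3*airybi(x), x)


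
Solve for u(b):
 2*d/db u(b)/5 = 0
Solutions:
 u(b) = C1


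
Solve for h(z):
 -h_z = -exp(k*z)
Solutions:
 h(z) = C1 + exp(k*z)/k


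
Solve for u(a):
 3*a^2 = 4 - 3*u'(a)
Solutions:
 u(a) = C1 - a^3/3 + 4*a/3


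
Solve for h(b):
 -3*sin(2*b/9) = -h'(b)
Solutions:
 h(b) = C1 - 27*cos(2*b/9)/2


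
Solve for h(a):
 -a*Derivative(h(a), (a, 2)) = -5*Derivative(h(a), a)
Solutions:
 h(a) = C1 + C2*a^6


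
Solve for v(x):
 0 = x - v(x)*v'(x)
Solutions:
 v(x) = -sqrt(C1 + x^2)
 v(x) = sqrt(C1 + x^2)


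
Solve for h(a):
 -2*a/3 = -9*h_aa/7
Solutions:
 h(a) = C1 + C2*a + 7*a^3/81


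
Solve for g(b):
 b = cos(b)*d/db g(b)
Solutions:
 g(b) = C1 + Integral(b/cos(b), b)


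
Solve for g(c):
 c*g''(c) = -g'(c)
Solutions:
 g(c) = C1 + C2*log(c)


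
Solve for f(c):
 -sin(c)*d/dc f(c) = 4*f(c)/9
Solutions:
 f(c) = C1*(cos(c) + 1)^(2/9)/(cos(c) - 1)^(2/9)


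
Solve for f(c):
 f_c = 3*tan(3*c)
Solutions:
 f(c) = C1 - log(cos(3*c))


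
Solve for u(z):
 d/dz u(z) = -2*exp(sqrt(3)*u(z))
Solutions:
 u(z) = sqrt(3)*(2*log(1/(C1 + 2*z)) - log(3))/6


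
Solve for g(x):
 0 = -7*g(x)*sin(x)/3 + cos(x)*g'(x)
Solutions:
 g(x) = C1/cos(x)^(7/3)


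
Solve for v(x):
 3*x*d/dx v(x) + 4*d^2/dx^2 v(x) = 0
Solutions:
 v(x) = C1 + C2*erf(sqrt(6)*x/4)


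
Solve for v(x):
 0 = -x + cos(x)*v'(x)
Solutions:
 v(x) = C1 + Integral(x/cos(x), x)


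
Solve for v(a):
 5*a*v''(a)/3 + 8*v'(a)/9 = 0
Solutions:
 v(a) = C1 + C2*a^(7/15)


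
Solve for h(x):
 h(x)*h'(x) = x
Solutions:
 h(x) = -sqrt(C1 + x^2)
 h(x) = sqrt(C1 + x^2)


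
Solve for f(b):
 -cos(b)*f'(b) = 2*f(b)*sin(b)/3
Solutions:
 f(b) = C1*cos(b)^(2/3)


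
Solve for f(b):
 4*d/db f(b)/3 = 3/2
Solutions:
 f(b) = C1 + 9*b/8


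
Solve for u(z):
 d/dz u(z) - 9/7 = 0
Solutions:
 u(z) = C1 + 9*z/7


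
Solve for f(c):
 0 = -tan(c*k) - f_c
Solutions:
 f(c) = C1 - Piecewise((-log(cos(c*k))/k, Ne(k, 0)), (0, True))


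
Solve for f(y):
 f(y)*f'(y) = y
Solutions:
 f(y) = -sqrt(C1 + y^2)
 f(y) = sqrt(C1 + y^2)


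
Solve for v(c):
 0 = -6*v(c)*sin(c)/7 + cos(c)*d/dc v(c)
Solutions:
 v(c) = C1/cos(c)^(6/7)


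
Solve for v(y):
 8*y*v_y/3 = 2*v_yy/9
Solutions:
 v(y) = C1 + C2*erfi(sqrt(6)*y)


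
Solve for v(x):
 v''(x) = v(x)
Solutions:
 v(x) = C1*exp(-x) + C2*exp(x)


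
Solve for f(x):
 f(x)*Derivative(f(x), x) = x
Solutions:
 f(x) = -sqrt(C1 + x^2)
 f(x) = sqrt(C1 + x^2)


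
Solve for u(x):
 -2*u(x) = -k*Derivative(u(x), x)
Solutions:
 u(x) = C1*exp(2*x/k)


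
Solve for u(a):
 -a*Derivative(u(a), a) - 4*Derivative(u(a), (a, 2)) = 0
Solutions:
 u(a) = C1 + C2*erf(sqrt(2)*a/4)


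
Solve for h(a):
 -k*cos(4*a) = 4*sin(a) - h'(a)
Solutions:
 h(a) = C1 + k*sin(4*a)/4 - 4*cos(a)


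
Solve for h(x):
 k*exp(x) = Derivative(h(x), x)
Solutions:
 h(x) = C1 + k*exp(x)


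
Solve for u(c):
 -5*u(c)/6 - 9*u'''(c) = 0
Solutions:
 u(c) = C3*exp(-2^(2/3)*5^(1/3)*c/6) + (C1*sin(2^(2/3)*sqrt(3)*5^(1/3)*c/12) + C2*cos(2^(2/3)*sqrt(3)*5^(1/3)*c/12))*exp(2^(2/3)*5^(1/3)*c/12)


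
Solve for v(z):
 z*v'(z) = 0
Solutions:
 v(z) = C1


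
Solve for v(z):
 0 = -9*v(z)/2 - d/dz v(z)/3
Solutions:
 v(z) = C1*exp(-27*z/2)


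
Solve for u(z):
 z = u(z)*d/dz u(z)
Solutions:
 u(z) = -sqrt(C1 + z^2)
 u(z) = sqrt(C1 + z^2)


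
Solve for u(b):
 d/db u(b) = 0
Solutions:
 u(b) = C1


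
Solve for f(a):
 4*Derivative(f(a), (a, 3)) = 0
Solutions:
 f(a) = C1 + C2*a + C3*a^2


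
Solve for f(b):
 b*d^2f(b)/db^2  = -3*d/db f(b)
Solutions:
 f(b) = C1 + C2/b^2


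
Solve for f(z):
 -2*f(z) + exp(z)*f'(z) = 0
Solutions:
 f(z) = C1*exp(-2*exp(-z))


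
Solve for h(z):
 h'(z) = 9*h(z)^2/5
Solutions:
 h(z) = -5/(C1 + 9*z)


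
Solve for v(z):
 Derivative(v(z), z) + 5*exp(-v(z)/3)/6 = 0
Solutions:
 v(z) = 3*log(C1 - 5*z/18)


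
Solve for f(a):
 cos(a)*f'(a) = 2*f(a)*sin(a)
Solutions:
 f(a) = C1/cos(a)^2


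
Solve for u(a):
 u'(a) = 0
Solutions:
 u(a) = C1


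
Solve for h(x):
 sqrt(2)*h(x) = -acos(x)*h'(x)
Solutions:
 h(x) = C1*exp(-sqrt(2)*Integral(1/acos(x), x))


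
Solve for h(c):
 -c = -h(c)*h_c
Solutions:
 h(c) = -sqrt(C1 + c^2)
 h(c) = sqrt(C1 + c^2)


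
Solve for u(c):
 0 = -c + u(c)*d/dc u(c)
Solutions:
 u(c) = -sqrt(C1 + c^2)
 u(c) = sqrt(C1 + c^2)


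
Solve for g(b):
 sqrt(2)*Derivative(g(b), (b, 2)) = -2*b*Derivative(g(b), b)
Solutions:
 g(b) = C1 + C2*erf(2^(3/4)*b/2)


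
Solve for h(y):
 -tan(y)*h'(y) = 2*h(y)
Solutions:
 h(y) = C1/sin(y)^2


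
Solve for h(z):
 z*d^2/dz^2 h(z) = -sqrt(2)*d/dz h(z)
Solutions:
 h(z) = C1 + C2*z^(1 - sqrt(2))


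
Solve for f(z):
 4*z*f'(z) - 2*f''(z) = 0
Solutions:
 f(z) = C1 + C2*erfi(z)


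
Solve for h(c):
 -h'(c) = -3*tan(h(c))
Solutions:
 h(c) = pi - asin(C1*exp(3*c))
 h(c) = asin(C1*exp(3*c))


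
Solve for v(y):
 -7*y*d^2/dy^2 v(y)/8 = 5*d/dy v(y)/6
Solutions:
 v(y) = C1 + C2*y^(1/21)


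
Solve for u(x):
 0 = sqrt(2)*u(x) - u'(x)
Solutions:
 u(x) = C1*exp(sqrt(2)*x)


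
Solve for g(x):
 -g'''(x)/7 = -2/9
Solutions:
 g(x) = C1 + C2*x + C3*x^2 + 7*x^3/27


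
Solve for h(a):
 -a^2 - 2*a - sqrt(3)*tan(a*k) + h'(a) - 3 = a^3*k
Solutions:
 h(a) = C1 + a^4*k/4 + a^3/3 + a^2 + 3*a + sqrt(3)*Piecewise((-log(cos(a*k))/k, Ne(k, 0)), (0, True))


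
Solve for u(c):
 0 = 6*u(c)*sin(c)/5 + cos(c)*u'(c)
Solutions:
 u(c) = C1*cos(c)^(6/5)


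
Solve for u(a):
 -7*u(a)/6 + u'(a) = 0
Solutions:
 u(a) = C1*exp(7*a/6)


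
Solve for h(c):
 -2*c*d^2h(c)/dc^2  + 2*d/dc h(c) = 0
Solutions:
 h(c) = C1 + C2*c^2


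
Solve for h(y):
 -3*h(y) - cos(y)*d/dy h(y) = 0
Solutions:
 h(y) = C1*(sin(y) - 1)^(3/2)/(sin(y) + 1)^(3/2)


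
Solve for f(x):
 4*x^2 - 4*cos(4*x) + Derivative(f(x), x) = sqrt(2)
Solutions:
 f(x) = C1 - 4*x^3/3 + sqrt(2)*x + sin(4*x)


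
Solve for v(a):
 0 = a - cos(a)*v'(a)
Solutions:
 v(a) = C1 + Integral(a/cos(a), a)


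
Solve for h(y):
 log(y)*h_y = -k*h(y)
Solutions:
 h(y) = C1*exp(-k*li(y))


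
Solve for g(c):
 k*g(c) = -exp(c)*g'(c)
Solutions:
 g(c) = C1*exp(k*exp(-c))


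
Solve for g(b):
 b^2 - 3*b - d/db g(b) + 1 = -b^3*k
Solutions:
 g(b) = C1 + b^4*k/4 + b^3/3 - 3*b^2/2 + b


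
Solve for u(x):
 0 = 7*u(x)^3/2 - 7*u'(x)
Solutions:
 u(x) = -sqrt(-1/(C1 + x))
 u(x) = sqrt(-1/(C1 + x))


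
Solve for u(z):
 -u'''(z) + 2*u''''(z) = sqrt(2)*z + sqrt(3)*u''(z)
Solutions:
 u(z) = C1 + C2*z + C3*exp(z*(1 - sqrt(1 + 8*sqrt(3)))/4) + C4*exp(z*(1 + sqrt(1 + 8*sqrt(3)))/4) - sqrt(6)*z^3/18 + sqrt(2)*z^2/6


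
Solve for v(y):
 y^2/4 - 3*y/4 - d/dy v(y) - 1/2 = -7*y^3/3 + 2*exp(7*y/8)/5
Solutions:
 v(y) = C1 + 7*y^4/12 + y^3/12 - 3*y^2/8 - y/2 - 16*exp(7*y/8)/35


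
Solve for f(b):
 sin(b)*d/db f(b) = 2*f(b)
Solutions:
 f(b) = C1*(cos(b) - 1)/(cos(b) + 1)


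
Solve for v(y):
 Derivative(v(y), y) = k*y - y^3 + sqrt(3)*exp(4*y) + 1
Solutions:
 v(y) = C1 + k*y^2/2 - y^4/4 + y + sqrt(3)*exp(4*y)/4


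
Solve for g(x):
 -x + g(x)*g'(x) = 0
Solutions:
 g(x) = -sqrt(C1 + x^2)
 g(x) = sqrt(C1 + x^2)


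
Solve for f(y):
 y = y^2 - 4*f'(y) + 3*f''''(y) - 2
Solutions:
 f(y) = C1 + C4*exp(6^(2/3)*y/3) + y^3/12 - y^2/8 - y/2 + (C2*sin(2^(2/3)*3^(1/6)*y/2) + C3*cos(2^(2/3)*3^(1/6)*y/2))*exp(-6^(2/3)*y/6)


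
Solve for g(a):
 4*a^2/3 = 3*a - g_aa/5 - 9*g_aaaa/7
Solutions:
 g(a) = C1 + C2*a + C3*sin(sqrt(35)*a/15) + C4*cos(sqrt(35)*a/15) - 5*a^4/9 + 5*a^3/2 + 300*a^2/7


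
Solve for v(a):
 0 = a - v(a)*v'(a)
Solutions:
 v(a) = -sqrt(C1 + a^2)
 v(a) = sqrt(C1 + a^2)


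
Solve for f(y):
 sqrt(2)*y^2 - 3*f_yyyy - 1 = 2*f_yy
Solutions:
 f(y) = C1 + C2*y + C3*sin(sqrt(6)*y/3) + C4*cos(sqrt(6)*y/3) + sqrt(2)*y^4/24 + y^2*(-3*sqrt(2) - 1)/4


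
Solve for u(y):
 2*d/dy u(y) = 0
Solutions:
 u(y) = C1


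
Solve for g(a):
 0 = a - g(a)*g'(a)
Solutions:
 g(a) = -sqrt(C1 + a^2)
 g(a) = sqrt(C1 + a^2)


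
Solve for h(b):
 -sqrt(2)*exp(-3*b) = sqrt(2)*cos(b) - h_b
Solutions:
 h(b) = C1 + sqrt(2)*sin(b) - sqrt(2)*exp(-3*b)/3


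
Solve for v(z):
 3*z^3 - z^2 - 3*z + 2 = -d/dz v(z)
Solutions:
 v(z) = C1 - 3*z^4/4 + z^3/3 + 3*z^2/2 - 2*z


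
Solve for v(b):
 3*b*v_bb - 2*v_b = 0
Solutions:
 v(b) = C1 + C2*b^(5/3)


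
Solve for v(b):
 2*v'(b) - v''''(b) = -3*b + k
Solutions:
 v(b) = C1 + C4*exp(2^(1/3)*b) - 3*b^2/4 + b*k/2 + (C2*sin(2^(1/3)*sqrt(3)*b/2) + C3*cos(2^(1/3)*sqrt(3)*b/2))*exp(-2^(1/3)*b/2)


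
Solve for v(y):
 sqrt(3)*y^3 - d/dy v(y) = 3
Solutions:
 v(y) = C1 + sqrt(3)*y^4/4 - 3*y


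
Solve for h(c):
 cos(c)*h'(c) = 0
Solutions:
 h(c) = C1


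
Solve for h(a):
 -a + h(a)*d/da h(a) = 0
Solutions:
 h(a) = -sqrt(C1 + a^2)
 h(a) = sqrt(C1 + a^2)


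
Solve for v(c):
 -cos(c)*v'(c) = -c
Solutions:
 v(c) = C1 + Integral(c/cos(c), c)


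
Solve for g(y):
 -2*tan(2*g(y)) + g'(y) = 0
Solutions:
 g(y) = -asin(C1*exp(4*y))/2 + pi/2
 g(y) = asin(C1*exp(4*y))/2


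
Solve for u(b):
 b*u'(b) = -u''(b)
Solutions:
 u(b) = C1 + C2*erf(sqrt(2)*b/2)


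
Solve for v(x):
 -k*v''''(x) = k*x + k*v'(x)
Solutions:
 v(x) = C1 + C4*exp(-x) - x^2/2 + (C2*sin(sqrt(3)*x/2) + C3*cos(sqrt(3)*x/2))*exp(x/2)


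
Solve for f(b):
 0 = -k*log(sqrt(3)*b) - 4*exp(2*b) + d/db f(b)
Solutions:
 f(b) = C1 + b*k*log(b) + b*k*(-1 + log(3)/2) + 2*exp(2*b)


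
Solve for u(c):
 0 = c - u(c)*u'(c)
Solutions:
 u(c) = -sqrt(C1 + c^2)
 u(c) = sqrt(C1 + c^2)


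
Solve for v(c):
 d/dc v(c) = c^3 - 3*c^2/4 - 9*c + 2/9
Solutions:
 v(c) = C1 + c^4/4 - c^3/4 - 9*c^2/2 + 2*c/9


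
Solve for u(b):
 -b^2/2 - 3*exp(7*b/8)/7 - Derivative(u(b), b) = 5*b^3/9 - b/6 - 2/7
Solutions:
 u(b) = C1 - 5*b^4/36 - b^3/6 + b^2/12 + 2*b/7 - 24*exp(7*b/8)/49


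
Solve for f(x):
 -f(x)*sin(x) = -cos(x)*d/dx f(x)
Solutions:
 f(x) = C1/cos(x)


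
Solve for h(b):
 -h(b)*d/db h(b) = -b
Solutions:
 h(b) = -sqrt(C1 + b^2)
 h(b) = sqrt(C1 + b^2)


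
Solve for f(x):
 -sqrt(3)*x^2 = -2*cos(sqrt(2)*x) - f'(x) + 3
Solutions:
 f(x) = C1 + sqrt(3)*x^3/3 + 3*x - sqrt(2)*sin(sqrt(2)*x)


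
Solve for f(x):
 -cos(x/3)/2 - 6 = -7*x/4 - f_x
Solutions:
 f(x) = C1 - 7*x^2/8 + 6*x + 3*sin(x/3)/2


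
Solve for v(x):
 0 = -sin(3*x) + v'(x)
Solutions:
 v(x) = C1 - cos(3*x)/3


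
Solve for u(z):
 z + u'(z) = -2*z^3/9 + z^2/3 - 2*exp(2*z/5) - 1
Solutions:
 u(z) = C1 - z^4/18 + z^3/9 - z^2/2 - z - 5*exp(2*z/5)


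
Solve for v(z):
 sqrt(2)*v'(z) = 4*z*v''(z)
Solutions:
 v(z) = C1 + C2*z^(sqrt(2)/4 + 1)


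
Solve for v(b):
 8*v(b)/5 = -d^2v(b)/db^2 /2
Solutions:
 v(b) = C1*sin(4*sqrt(5)*b/5) + C2*cos(4*sqrt(5)*b/5)


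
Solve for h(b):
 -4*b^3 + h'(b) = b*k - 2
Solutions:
 h(b) = C1 + b^4 + b^2*k/2 - 2*b


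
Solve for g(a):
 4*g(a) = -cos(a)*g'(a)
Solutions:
 g(a) = C1*(sin(a)^2 - 2*sin(a) + 1)/(sin(a)^2 + 2*sin(a) + 1)


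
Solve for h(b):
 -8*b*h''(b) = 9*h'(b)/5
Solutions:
 h(b) = C1 + C2*b^(31/40)


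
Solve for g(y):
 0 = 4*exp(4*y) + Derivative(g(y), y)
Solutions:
 g(y) = C1 - exp(4*y)


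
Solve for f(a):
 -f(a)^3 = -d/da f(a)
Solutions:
 f(a) = -sqrt(2)*sqrt(-1/(C1 + a))/2
 f(a) = sqrt(2)*sqrt(-1/(C1 + a))/2


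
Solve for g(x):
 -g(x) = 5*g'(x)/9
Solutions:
 g(x) = C1*exp(-9*x/5)


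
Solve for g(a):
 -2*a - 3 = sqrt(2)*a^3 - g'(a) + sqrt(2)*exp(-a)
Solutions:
 g(a) = C1 + sqrt(2)*a^4/4 + a^2 + 3*a - sqrt(2)*exp(-a)


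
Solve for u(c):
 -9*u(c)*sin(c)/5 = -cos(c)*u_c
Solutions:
 u(c) = C1/cos(c)^(9/5)


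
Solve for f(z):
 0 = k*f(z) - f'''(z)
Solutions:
 f(z) = C1*exp(k^(1/3)*z) + C2*exp(k^(1/3)*z*(-1 + sqrt(3)*I)/2) + C3*exp(-k^(1/3)*z*(1 + sqrt(3)*I)/2)


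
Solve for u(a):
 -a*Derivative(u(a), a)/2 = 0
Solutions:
 u(a) = C1


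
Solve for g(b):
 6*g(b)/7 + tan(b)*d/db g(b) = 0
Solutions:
 g(b) = C1/sin(b)^(6/7)


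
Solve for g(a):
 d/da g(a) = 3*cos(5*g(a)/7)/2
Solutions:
 -3*a/2 - 7*log(sin(5*g(a)/7) - 1)/10 + 7*log(sin(5*g(a)/7) + 1)/10 = C1


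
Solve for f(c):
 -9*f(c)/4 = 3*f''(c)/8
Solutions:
 f(c) = C1*sin(sqrt(6)*c) + C2*cos(sqrt(6)*c)


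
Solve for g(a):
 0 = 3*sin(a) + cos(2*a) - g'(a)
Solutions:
 g(a) = C1 + sin(2*a)/2 - 3*cos(a)


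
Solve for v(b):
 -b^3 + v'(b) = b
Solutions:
 v(b) = C1 + b^4/4 + b^2/2


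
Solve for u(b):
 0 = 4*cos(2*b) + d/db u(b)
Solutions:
 u(b) = C1 - 2*sin(2*b)


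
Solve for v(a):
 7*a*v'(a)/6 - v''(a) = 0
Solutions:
 v(a) = C1 + C2*erfi(sqrt(21)*a/6)


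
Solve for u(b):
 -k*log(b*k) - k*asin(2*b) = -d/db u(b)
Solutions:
 u(b) = C1 + k*(b*log(b*k) + b*asin(2*b) - b + sqrt(1 - 4*b^2)/2)


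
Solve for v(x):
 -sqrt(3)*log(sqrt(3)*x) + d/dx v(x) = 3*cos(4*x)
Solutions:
 v(x) = C1 + sqrt(3)*x*(log(x) - 1) + sqrt(3)*x*log(3)/2 + 3*sin(4*x)/4


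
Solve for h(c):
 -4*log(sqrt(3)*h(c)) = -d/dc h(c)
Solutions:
 -Integral(1/(2*log(_y) + log(3)), (_y, h(c)))/2 = C1 - c


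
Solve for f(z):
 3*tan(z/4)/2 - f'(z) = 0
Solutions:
 f(z) = C1 - 6*log(cos(z/4))
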